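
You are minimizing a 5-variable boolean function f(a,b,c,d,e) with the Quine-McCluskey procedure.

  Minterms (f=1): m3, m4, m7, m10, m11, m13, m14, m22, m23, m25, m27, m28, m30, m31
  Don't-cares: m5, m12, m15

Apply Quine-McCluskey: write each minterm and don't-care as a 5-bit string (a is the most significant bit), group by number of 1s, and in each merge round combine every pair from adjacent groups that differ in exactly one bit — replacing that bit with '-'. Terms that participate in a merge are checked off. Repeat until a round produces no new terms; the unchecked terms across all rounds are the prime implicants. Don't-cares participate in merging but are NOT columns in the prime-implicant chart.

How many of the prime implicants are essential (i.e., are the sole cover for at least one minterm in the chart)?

6

size-2^0 implicants → 00011(✓)  00100(✓)  00101(✓)  00111(✓)  01010(✓)  01011(✓)  01100(✓)  01101(✓)  01110(✓)  01111(✓)  10110(✓)  10111(✓)  11001(✓)  11011(✓)  11100(✓)  11110(✓)  11111(✓)
size-2^1 implicants → -0111(✓)  -1011(✓)  -1100(✓)  -1110(✓)  -1111(✓)  0-011(✓)  0-100(✓)  0-101(✓)  0-111(✓)  00-11(✓)  001-1(✓)  0010-(✓)  01-10(✓)  01-11(✓)  0101-(✓)  011-0(✓)  011-1(✓)  0110-(✓)  0111-(✓)  1-110(✓)  1-111(✓)  1011-(✓)  11-11(✓)  110-1  111-0(✓)  1111-(✓)
size-2^2 implicants → --111  -1-11  -11-0  -111-  0--11  0-1-1  0-10-  01-1-  011--  1-11-
Unchecked terms (primes): --111, -1-11, -11-0, -111-, 0--11, 0-1-1, 0-10-, 01-1-, 011--, 1-11-, 110-1
Minterm coverage:
  m3 ⊆ 0--11 [E]
  m4 ⊆ 0-10- [E]
  m7 ⊆ --111,0--11,0-1-1
  m10 ⊆ 01-1- [E]
  m11 ⊆ -1-11,0--11,01-1-
  m13 ⊆ 0-1-1,0-10-,011--
  m14 ⊆ -11-0,-111-,01-1-,011--
  m22 ⊆ 1-11- [E]
  m23 ⊆ --111,1-11-
  m25 ⊆ 110-1 [E]
  m27 ⊆ -1-11,110-1
  m28 ⊆ -11-0 [E]
  m30 ⊆ -11-0,-111-,1-11-
  m31 ⊆ --111,-1-11,-111-,1-11-
E = {-11-0, 0--11, 0-10-, 01-1-, 1-11-, 110-1}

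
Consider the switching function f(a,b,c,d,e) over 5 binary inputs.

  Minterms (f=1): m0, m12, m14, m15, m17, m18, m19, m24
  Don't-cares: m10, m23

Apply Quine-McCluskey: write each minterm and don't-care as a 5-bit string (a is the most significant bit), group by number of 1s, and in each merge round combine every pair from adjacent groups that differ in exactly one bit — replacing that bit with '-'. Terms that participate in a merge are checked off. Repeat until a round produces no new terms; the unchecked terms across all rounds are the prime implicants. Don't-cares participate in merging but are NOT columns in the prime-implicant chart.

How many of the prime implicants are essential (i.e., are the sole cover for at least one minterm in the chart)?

Round 0: 00000 01010✓ 01100✓ 01110✓ 01111✓ 10001✓ 10010✓ 10011✓ 10111✓ 11000
Round 1: 01-10 011-0 0111- 10-11 100-1 1001-
PIs = {00000, 01-10, 011-0, 0111-, 10-11, 100-1, 1001-, 11000}
Coverage chart:
  m0: 00000 ←essential
  m12: 011-0 ←essential
  m14: 01-10,011-0,0111-
  m15: 0111- ←essential
  m17: 100-1 ←essential
  m18: 1001- ←essential
  m19: 10-11,100-1,1001-
  m24: 11000 ←essential
Essential: 00000, 011-0, 0111-, 100-1, 1001-, 11000

6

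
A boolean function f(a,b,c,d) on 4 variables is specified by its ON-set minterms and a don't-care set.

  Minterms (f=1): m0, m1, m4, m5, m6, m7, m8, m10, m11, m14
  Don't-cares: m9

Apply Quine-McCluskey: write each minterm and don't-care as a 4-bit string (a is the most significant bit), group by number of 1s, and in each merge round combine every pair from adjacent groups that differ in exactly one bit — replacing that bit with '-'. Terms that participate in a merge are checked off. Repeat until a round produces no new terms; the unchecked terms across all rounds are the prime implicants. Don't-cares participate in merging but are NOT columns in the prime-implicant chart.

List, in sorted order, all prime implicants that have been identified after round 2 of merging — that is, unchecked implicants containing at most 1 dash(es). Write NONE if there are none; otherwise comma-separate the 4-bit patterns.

-110, 1-10

[col 0] 0000*, 0001*, 0100*, 0101*, 0110*, 0111*, 1000*, 1001*, 1010*, 1011*, 1110*
[col 1] -000*, -001*, -110, 0-00*, 0-01*, 000-*, 01-0*, 01-1*, 010-*, 011-*, 1-10, 10-0*, 10-1*, 100-*, 101-*
[col 2] -00-, 0-0-, 01--, 10--
Prime implicants: -00-, -110, 0-0-, 01--, 1-10, 10--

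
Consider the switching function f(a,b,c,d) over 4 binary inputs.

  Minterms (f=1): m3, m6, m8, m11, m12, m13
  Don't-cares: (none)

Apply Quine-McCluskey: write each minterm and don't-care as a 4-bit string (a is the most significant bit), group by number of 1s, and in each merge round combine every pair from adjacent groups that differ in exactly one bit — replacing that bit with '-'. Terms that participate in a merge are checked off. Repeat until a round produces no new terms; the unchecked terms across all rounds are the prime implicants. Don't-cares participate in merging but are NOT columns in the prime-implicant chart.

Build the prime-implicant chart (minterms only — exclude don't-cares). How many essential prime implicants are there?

4

Round 0: 0011✓ 0110 1000✓ 1011✓ 1100✓ 1101✓
Round 1: -011 1-00 110-
PIs = {-011, 0110, 1-00, 110-}
Coverage chart:
  m3: -011 ←essential
  m6: 0110 ←essential
  m8: 1-00 ←essential
  m11: -011 ←essential
  m12: 1-00,110-
  m13: 110- ←essential
Essential: -011, 0110, 1-00, 110-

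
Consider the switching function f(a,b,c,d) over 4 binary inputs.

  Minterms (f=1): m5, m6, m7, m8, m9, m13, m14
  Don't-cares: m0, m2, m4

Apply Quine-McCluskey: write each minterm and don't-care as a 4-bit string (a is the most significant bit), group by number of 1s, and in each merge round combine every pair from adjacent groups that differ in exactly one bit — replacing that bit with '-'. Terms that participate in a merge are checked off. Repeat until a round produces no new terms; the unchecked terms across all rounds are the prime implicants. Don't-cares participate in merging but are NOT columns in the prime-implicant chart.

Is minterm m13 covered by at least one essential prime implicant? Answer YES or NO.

NO

Round 0: 0000✓ 0010✓ 0100✓ 0101✓ 0110✓ 0111✓ 1000✓ 1001✓ 1101✓ 1110✓
Round 1: -000 -101 -110 0-00✓ 0-10✓ 00-0✓ 01-0✓ 01-1✓ 010-✓ 011-✓ 1-01 100-
Round 2: 0--0 01--
PIs = {-000, -101, -110, 0--0, 01--, 1-01, 100-}
Coverage chart:
  m5: -101,01--
  m6: -110,0--0,01--
  m7: 01-- ←essential
  m8: -000,100-
  m9: 1-01,100-
  m13: -101,1-01
  m14: -110 ←essential
Essential: -110, 01--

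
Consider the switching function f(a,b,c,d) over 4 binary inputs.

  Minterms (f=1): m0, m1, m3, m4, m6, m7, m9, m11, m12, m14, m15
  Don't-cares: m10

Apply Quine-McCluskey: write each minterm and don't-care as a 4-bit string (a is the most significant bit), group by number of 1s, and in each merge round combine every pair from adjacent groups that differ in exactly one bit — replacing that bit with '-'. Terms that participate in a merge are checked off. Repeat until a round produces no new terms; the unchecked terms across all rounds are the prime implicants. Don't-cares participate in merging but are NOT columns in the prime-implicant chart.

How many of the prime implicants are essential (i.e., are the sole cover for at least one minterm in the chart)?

[col 0] 0000*, 0001*, 0011*, 0100*, 0110*, 0111*, 1001*, 1010*, 1011*, 1100*, 1110*, 1111*
[col 1] -001*, -011*, -100*, -110*, -111*, 0-00, 0-11*, 00-1*, 000-, 01-0*, 011-*, 1-10*, 1-11*, 10-1*, 101-*, 11-0*, 111-*
[col 2] --11, -0-1, -1-0, -11-, 1-1-
Prime implicants: --11, -0-1, -1-0, -11-, 0-00, 000-, 1-1-
PI chart (minterm → PIs covering it):
  0 | 0-00,000-
  1 | -0-1,000-
  3 | --11,-0-1
  4 | -1-0,0-00
  6 | -1-0,-11-
  7 | --11,-11-
  9 | -0-1  (sole → essential)
  11 | --11,-0-1,1-1-
  12 | -1-0  (sole → essential)
  14 | -1-0,-11-,1-1-
  15 | --11,-11-,1-1-
Essential prime implicants: -0-1, -1-0

2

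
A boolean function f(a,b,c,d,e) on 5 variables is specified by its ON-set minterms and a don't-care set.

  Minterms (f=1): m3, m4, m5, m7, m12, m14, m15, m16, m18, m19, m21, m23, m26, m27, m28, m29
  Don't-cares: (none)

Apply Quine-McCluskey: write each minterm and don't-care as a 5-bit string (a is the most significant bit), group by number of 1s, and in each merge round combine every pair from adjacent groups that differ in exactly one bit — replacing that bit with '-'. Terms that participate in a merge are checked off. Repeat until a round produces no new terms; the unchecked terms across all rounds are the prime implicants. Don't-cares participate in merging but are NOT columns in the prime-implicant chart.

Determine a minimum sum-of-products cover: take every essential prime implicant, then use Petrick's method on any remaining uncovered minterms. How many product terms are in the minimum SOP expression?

7

Round 0: 00011✓ 00100✓ 00101✓ 00111✓ 01100✓ 01110✓ 01111✓ 10000✓ 10010✓ 10011✓ 10101✓ 10111✓ 11010✓ 11011✓ 11100✓ 11101✓
Round 1: -0011✓ -0101✓ -0111✓ -1100 0-100 0-111 00-11✓ 001-1✓ 0010- 011-0 0111- 1-010✓ 1-011✓ 1-101 10-11✓ 100-0 1001-✓ 101-1✓ 1101-✓ 1110-
Round 2: -0-11 -01-1 1-01-
PIs = {-0-11, -01-1, -1100, 0-100, 0-111, 0010-, 011-0, 0111-, 1-01-, 1-101, 100-0, 1110-}
Coverage chart:
  m3: -0-11 ←essential
  m4: 0-100,0010-
  m5: -01-1,0010-
  m7: -0-11,-01-1,0-111
  m12: -1100,0-100,011-0
  m14: 011-0,0111-
  m15: 0-111,0111-
  m16: 100-0 ←essential
  m18: 1-01-,100-0
  m19: -0-11,1-01-
  m21: -01-1,1-101
  m23: -0-11,-01-1
  m26: 1-01- ←essential
  m27: 1-01- ←essential
  m28: -1100,1110-
  m29: 1-101,1110-
Essential: -0-11, 1-01-, 100-0
Petrick residual → -01-1, 0-100, 0111-, 1110-
Min cover (7 terms): b'de + b'ce + a'cd'e' + a'bcd + ac'd + ab'c'e' + abcd'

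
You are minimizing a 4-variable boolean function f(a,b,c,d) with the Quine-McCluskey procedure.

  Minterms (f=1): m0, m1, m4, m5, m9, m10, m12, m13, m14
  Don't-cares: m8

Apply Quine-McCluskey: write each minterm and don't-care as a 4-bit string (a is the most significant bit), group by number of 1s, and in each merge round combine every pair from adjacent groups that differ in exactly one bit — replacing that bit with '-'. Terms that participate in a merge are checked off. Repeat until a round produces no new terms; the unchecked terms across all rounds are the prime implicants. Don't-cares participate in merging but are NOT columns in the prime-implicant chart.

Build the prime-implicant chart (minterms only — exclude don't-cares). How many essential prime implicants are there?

size-2^0 implicants → 0000(✓)  0001(✓)  0100(✓)  0101(✓)  1000(✓)  1001(✓)  1010(✓)  1100(✓)  1101(✓)  1110(✓)
size-2^1 implicants → -000(✓)  -001(✓)  -100(✓)  -101(✓)  0-00(✓)  0-01(✓)  000-(✓)  010-(✓)  1-00(✓)  1-01(✓)  1-10(✓)  10-0(✓)  100-(✓)  11-0(✓)  110-(✓)
size-2^2 implicants → --00(✓)  --01(✓)  -00-(✓)  -10-(✓)  0-0-(✓)  1--0  1-0-(✓)
size-2^3 implicants → --0-
Unchecked terms (primes): --0-, 1--0
Minterm coverage:
  m0 ⊆ --0- [E]
  m1 ⊆ --0- [E]
  m4 ⊆ --0- [E]
  m5 ⊆ --0- [E]
  m9 ⊆ --0- [E]
  m10 ⊆ 1--0 [E]
  m12 ⊆ --0-,1--0
  m13 ⊆ --0- [E]
  m14 ⊆ 1--0 [E]
E = {--0-, 1--0}

2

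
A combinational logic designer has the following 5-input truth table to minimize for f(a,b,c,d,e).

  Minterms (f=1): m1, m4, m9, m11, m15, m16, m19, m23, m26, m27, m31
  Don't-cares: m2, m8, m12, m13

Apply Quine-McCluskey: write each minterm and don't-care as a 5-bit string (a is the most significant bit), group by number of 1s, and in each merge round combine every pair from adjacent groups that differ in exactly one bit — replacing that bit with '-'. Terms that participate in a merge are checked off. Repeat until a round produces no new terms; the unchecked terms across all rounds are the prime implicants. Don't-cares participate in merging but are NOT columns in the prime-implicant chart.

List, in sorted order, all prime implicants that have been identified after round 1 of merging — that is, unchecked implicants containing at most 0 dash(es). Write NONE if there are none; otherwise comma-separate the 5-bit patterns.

00010, 10000

Round 0: 00001✓ 00010 00100✓ 01000✓ 01001✓ 01011✓ 01100✓ 01101✓ 01111✓ 10000 10011✓ 10111✓ 11010✓ 11011✓ 11111✓
Round 1: -1011✓ -1111✓ 0-001 0-100 01-00✓ 01-01✓ 01-11✓ 010-1✓ 0100-✓ 011-1✓ 0110-✓ 1-011✓ 1-111✓ 10-11✓ 11-11✓ 1101-
Round 2: -1-11 01--1 01-0- 1--11
PIs = {-1-11, 0-001, 0-100, 00010, 01--1, 01-0-, 1--11, 10000, 1101-}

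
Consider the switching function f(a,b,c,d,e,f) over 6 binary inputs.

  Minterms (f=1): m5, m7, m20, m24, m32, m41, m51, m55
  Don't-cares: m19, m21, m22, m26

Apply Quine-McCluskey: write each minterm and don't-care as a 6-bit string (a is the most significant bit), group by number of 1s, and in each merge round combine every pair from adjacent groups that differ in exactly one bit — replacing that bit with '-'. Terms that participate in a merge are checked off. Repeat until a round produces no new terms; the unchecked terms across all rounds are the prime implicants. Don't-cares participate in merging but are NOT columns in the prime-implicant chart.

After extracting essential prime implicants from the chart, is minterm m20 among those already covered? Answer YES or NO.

size-2^0 implicants → 000101(✓)  000111(✓)  010011(✓)  010100(✓)  010101(✓)  010110(✓)  011000(✓)  011010(✓)  100000  101001  110011(✓)  110111(✓)
size-2^1 implicants → -10011  0-0101  0001-1  0101-0  01010-  0110-0  110-11
Unchecked terms (primes): -10011, 0-0101, 0001-1, 0101-0, 01010-, 0110-0, 100000, 101001, 110-11
Minterm coverage:
  m5 ⊆ 0-0101,0001-1
  m7 ⊆ 0001-1 [E]
  m20 ⊆ 0101-0,01010-
  m24 ⊆ 0110-0 [E]
  m32 ⊆ 100000 [E]
  m41 ⊆ 101001 [E]
  m51 ⊆ -10011,110-11
  m55 ⊆ 110-11 [E]
E = {0001-1, 0110-0, 100000, 101001, 110-11}

NO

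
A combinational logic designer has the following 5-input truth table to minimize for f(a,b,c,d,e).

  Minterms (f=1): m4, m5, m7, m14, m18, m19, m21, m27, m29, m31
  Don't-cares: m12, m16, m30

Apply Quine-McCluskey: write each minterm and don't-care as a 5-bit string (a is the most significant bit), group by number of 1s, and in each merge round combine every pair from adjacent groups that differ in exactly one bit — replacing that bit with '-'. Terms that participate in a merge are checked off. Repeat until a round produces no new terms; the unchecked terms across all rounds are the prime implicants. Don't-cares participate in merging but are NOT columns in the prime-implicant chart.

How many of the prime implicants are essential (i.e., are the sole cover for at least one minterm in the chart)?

Round 0: 00100✓ 00101✓ 00111✓ 01100✓ 01110✓ 10000✓ 10010✓ 10011✓ 10101✓ 11011✓ 11101✓ 11110✓ 11111✓
Round 1: -0101 -1110 0-100 001-1 0010- 011-0 1-011 1-101 100-0 1001- 11-11 111-1 1111-
PIs = {-0101, -1110, 0-100, 001-1, 0010-, 011-0, 1-011, 1-101, 100-0, 1001-, 11-11, 111-1, 1111-}
Coverage chart:
  m4: 0-100,0010-
  m5: -0101,001-1,0010-
  m7: 001-1 ←essential
  m14: -1110,011-0
  m18: 100-0,1001-
  m19: 1-011,1001-
  m21: -0101,1-101
  m27: 1-011,11-11
  m29: 1-101,111-1
  m31: 11-11,111-1,1111-
Essential: 001-1

1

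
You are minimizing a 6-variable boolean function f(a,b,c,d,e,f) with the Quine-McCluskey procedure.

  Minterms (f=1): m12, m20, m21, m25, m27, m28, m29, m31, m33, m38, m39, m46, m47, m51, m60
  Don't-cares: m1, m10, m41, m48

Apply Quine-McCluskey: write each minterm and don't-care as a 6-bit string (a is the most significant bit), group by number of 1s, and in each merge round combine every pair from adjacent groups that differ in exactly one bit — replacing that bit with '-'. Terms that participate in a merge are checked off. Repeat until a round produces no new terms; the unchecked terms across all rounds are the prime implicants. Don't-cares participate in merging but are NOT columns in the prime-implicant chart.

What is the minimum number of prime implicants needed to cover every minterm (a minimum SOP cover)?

[col 0] 000001*, 001010, 001100*, 010100*, 010101*, 011001*, 011011*, 011100*, 011101*, 011111*, 100001*, 100110*, 100111*, 101001*, 101110*, 101111*, 110000, 110011, 111100*
[col 1] -00001, -11100, 0-1100, 01-100*, 01-101*, 01010-*, 011-01*, 011-11*, 0110-1*, 0111-1*, 01110-*, 10-001, 10-110*, 10-111*, 10011-*, 10111-*
[col 2] 01-10-, 011--1, 10-11-
Prime implicants: -00001, -11100, 0-1100, 001010, 01-10-, 011--1, 10-001, 10-11-, 110000, 110011
PI chart (minterm → PIs covering it):
  12 | 0-1100  (sole → essential)
  20 | 01-10-  (sole → essential)
  21 | 01-10-  (sole → essential)
  25 | 011--1  (sole → essential)
  27 | 011--1  (sole → essential)
  28 | -11100,0-1100,01-10-
  29 | 01-10-,011--1
  31 | 011--1  (sole → essential)
  33 | -00001,10-001
  38 | 10-11-  (sole → essential)
  39 | 10-11-  (sole → essential)
  46 | 10-11-  (sole → essential)
  47 | 10-11-  (sole → essential)
  51 | 110011  (sole → essential)
  60 | -11100  (sole → essential)
Essential prime implicants: -11100, 0-1100, 01-10-, 011--1, 10-11-, 110011
Petrick residual → -00001
Minimum SOP uses 7 PIs: b'c'd'e'f + bcde'f' + a'cde'f' + a'bde' + a'bcf + ab'de + abc'd'ef

7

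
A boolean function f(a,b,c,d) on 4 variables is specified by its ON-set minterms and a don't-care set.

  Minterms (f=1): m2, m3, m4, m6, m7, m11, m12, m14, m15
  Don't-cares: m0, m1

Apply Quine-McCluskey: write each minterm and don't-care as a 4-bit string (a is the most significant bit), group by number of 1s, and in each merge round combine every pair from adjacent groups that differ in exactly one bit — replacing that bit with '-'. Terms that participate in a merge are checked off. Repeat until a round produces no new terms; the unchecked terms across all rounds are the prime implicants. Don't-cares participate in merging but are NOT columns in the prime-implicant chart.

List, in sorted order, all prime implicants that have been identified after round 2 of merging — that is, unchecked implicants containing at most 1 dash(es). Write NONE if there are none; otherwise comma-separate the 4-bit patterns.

[col 0] 0000*, 0001*, 0010*, 0011*, 0100*, 0110*, 0111*, 1011*, 1100*, 1110*, 1111*
[col 1] -011*, -100*, -110*, -111*, 0-00*, 0-10*, 0-11*, 00-0*, 00-1*, 000-*, 001-*, 01-0*, 011-*, 1-11*, 11-0*, 111-*
[col 2] --11, -1-0, -11-, 0--0, 0-1-, 00--
Prime implicants: --11, -1-0, -11-, 0--0, 0-1-, 00--

NONE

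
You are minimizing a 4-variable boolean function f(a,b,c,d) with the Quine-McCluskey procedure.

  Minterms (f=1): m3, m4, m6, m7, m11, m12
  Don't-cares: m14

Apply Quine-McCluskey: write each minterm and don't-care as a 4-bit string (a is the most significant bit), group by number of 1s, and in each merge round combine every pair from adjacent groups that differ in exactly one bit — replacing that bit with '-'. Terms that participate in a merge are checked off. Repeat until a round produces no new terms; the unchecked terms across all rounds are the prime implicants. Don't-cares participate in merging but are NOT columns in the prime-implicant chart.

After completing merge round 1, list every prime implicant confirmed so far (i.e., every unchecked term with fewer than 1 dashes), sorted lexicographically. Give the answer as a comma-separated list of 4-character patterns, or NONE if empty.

[col 0] 0011*, 0100*, 0110*, 0111*, 1011*, 1100*, 1110*
[col 1] -011, -100*, -110*, 0-11, 01-0*, 011-, 11-0*
[col 2] -1-0
Prime implicants: -011, -1-0, 0-11, 011-

NONE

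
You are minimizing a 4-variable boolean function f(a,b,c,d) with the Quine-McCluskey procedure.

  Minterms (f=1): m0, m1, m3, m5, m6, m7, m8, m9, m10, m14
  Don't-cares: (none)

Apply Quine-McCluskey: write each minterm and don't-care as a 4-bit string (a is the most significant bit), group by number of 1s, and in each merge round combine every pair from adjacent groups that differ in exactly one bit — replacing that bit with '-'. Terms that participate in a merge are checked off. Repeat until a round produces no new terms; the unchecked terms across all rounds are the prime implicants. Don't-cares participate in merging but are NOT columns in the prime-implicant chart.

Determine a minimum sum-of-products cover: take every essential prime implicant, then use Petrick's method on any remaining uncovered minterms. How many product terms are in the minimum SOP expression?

size-2^0 implicants → 0000(✓)  0001(✓)  0011(✓)  0101(✓)  0110(✓)  0111(✓)  1000(✓)  1001(✓)  1010(✓)  1110(✓)
size-2^1 implicants → -000(✓)  -001(✓)  -110  0-01(✓)  0-11(✓)  00-1(✓)  000-(✓)  01-1(✓)  011-  1-10  10-0  100-(✓)
size-2^2 implicants → -00-  0--1
Unchecked terms (primes): -00-, -110, 0--1, 011-, 1-10, 10-0
Minterm coverage:
  m0 ⊆ -00- [E]
  m1 ⊆ -00-,0--1
  m3 ⊆ 0--1 [E]
  m5 ⊆ 0--1 [E]
  m6 ⊆ -110,011-
  m7 ⊆ 0--1,011-
  m8 ⊆ -00-,10-0
  m9 ⊆ -00- [E]
  m10 ⊆ 1-10,10-0
  m14 ⊆ -110,1-10
E = {-00-, 0--1}
Petrick residual → -110, 1-10
Cover = b'c' + bcd' + a'd + acd'  |cover|=4

4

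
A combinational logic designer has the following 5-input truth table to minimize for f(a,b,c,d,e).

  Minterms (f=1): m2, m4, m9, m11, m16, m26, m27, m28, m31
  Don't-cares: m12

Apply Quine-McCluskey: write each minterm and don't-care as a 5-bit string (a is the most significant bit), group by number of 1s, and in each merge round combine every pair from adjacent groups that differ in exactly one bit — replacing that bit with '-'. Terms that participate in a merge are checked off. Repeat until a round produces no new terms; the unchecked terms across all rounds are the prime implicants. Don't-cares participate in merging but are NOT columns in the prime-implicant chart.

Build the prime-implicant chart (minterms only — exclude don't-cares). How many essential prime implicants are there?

7

Round 0: 00010 00100✓ 01001✓ 01011✓ 01100✓ 10000 11010✓ 11011✓ 11100✓ 11111✓
Round 1: -1011 -1100 0-100 010-1 11-11 1101-
PIs = {-1011, -1100, 0-100, 00010, 010-1, 10000, 11-11, 1101-}
Coverage chart:
  m2: 00010 ←essential
  m4: 0-100 ←essential
  m9: 010-1 ←essential
  m11: -1011,010-1
  m16: 10000 ←essential
  m26: 1101- ←essential
  m27: -1011,11-11,1101-
  m28: -1100 ←essential
  m31: 11-11 ←essential
Essential: -1100, 0-100, 00010, 010-1, 10000, 11-11, 1101-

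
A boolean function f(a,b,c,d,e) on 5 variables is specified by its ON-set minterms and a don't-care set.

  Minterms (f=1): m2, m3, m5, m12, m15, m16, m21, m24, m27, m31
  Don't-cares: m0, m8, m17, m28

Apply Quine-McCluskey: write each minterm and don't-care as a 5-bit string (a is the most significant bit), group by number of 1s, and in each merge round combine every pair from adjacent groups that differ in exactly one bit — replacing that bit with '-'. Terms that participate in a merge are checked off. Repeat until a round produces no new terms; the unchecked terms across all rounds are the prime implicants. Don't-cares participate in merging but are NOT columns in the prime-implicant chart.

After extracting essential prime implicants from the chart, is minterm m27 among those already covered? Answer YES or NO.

YES

Round 0: 00000✓ 00010✓ 00011✓ 00101✓ 01000✓ 01100✓ 01111✓ 10000✓ 10001✓ 10101✓ 11000✓ 11011✓ 11100✓ 11111✓
Round 1: -0000✓ -0101 -1000✓ -1100✓ -1111 0-000✓ 000-0 0001- 01-00✓ 1-000✓ 10-01 1000- 11-00✓ 11-11
Round 2: --000 -1-00
PIs = {--000, -0101, -1-00, -1111, 000-0, 0001-, 10-01, 1000-, 11-11}
Coverage chart:
  m2: 000-0,0001-
  m3: 0001- ←essential
  m5: -0101 ←essential
  m12: -1-00 ←essential
  m15: -1111 ←essential
  m16: --000,1000-
  m21: -0101,10-01
  m24: --000,-1-00
  m27: 11-11 ←essential
  m31: -1111,11-11
Essential: -0101, -1-00, -1111, 0001-, 11-11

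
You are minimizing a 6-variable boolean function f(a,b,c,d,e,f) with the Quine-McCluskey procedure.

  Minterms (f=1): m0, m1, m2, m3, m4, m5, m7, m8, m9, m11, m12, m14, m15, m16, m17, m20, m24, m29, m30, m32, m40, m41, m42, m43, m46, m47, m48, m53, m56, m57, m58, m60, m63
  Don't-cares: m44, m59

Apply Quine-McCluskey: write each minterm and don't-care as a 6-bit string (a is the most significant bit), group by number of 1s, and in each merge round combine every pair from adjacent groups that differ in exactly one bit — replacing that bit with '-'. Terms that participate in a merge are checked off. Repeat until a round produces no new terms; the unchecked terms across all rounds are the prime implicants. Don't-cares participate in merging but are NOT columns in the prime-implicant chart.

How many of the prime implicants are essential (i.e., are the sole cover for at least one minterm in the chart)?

size-2^0 implicants → 000000(✓)  000001(✓)  000010(✓)  000011(✓)  000100(✓)  000101(✓)  000111(✓)  001000(✓)  001001(✓)  001011(✓)  001100(✓)  001110(✓)  001111(✓)  010000(✓)  010001(✓)  010100(✓)  011000(✓)  011101  011110(✓)  100000(✓)  101000(✓)  101001(✓)  101010(✓)  101011(✓)  101100(✓)  101110(✓)  101111(✓)  110000(✓)  110101  111000(✓)  111001(✓)  111010(✓)  111011(✓)  111100(✓)  111111(✓)
size-2^1 implicants → -00000(✓)  -01000(✓)  -01001(✓)  -01011(✓)  -01100(✓)  -01110(✓)  -01111(✓)  -10000(✓)  -11000(✓)  0-0000(✓)  0-0001(✓)  0-0100(✓)  0-1000(✓)  0-1110  00-000(✓)  00-001(✓)  00-011(✓)  00-100(✓)  00-111(✓)  000-00(✓)  000-01(✓)  000-11(✓)  0000-0(✓)  0000-1(✓)  00000-(✓)  00001-(✓)  0001-1(✓)  00010-(✓)  001-00(✓)  001-11(✓)  0010-1(✓)  00100-(✓)  0011-0(✓)  00111-(✓)  01-000(✓)  010-00(✓)  01000-(✓)  1-0000(✓)  1-1000(✓)  1-1001(✓)  1-1010(✓)  1-1011(✓)  1-1100(✓)  1-1111(✓)  10-000(✓)  101-00(✓)  101-10(✓)  101-11(✓)  1010-0(✓)  1010-1(✓)  10100-(✓)  10101-(✓)  1011-0(✓)  10111-(✓)  11-000(✓)  111-00(✓)  111-11(✓)  1110-0(✓)  1110-1(✓)  11100-(✓)  11101-(✓)
size-2^2 implicants → --0000(✓)  --1000(✓)  -0-000(✓)  -01-00  -01-11  -010-1  -0100-  -011-0  -0111-  -1-000(✓)  0--000(✓)  0-0-00  0-000-  00--00  00--11  00-0-1  00-00-  000--1  000-0-  0000--  1--000(✓)  1-1-00  1-1-11  1-10-0(✓)  1-10-1(✓)  1-100-(✓)  1-101-(✓)  101--0  101-1-  1010--(✓)  1110--(✓)
size-2^3 implicants → ---000  1-10--
Unchecked terms (primes): ---000, -01-00, -01-11, -010-1, -0100-, -011-0, -0111-, 0-0-00, 0-000-, 0-1110, 00--00, 00--11, 00-0-1, 00-00-, 000--1, 000-0-, 0000--, 011101, 1-1-00, 1-1-11, 1-10--, 101--0, 101-1-, 110101
Minterm coverage:
  m0 ⊆ ---000,0-0-00,0-000-,00--00,00-00-,000-0-,0000--
  m1 ⊆ 0-000-,00-0-1,00-00-,000--1,000-0-,0000--
  m2 ⊆ 0000-- [E]
  m3 ⊆ 00--11,00-0-1,000--1,0000--
  m4 ⊆ 0-0-00,00--00,000-0-
  m5 ⊆ 000--1,000-0-
  m7 ⊆ 00--11,000--1
  m8 ⊆ ---000,-01-00,-0100-,00--00,00-00-
  m9 ⊆ -010-1,-0100-,00-0-1,00-00-
  m11 ⊆ -01-11,-010-1,00--11,00-0-1
  m12 ⊆ -01-00,-011-0,00--00
  m14 ⊆ -011-0,-0111-,0-1110
  m15 ⊆ -01-11,-0111-,00--11
  m16 ⊆ ---000,0-0-00,0-000-
  m17 ⊆ 0-000- [E]
  m20 ⊆ 0-0-00 [E]
  m24 ⊆ ---000 [E]
  m29 ⊆ 011101 [E]
  m30 ⊆ 0-1110 [E]
  m32 ⊆ ---000 [E]
  m40 ⊆ ---000,-01-00,-0100-,1-1-00,1-10--,101--0
  m41 ⊆ -010-1,-0100-,1-10--
  m42 ⊆ 1-10--,101--0,101-1-
  m43 ⊆ -01-11,-010-1,1-1-11,1-10--,101-1-
  m46 ⊆ -011-0,-0111-,101--0,101-1-
  m47 ⊆ -01-11,-0111-,1-1-11,101-1-
  m48 ⊆ ---000 [E]
  m53 ⊆ 110101 [E]
  m56 ⊆ ---000,1-1-00,1-10--
  m57 ⊆ 1-10-- [E]
  m58 ⊆ 1-10-- [E]
  m60 ⊆ 1-1-00 [E]
  m63 ⊆ 1-1-11 [E]
E = {---000, 0-0-00, 0-000-, 0-1110, 0000--, 011101, 1-1-00, 1-1-11, 1-10--, 110101}

10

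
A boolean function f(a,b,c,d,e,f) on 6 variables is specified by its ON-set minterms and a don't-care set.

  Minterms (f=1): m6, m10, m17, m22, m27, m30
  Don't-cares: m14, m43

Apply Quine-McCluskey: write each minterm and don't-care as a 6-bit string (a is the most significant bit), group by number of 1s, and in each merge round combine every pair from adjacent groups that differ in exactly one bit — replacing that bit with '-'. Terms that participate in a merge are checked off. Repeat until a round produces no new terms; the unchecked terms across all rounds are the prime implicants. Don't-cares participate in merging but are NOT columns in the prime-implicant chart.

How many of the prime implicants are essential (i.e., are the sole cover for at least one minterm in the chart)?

Round 0: 000110✓ 001010✓ 001110✓ 010001 010110✓ 011011 011110✓ 101011
Round 1: 0-0110✓ 0-1110✓ 00-110✓ 001-10 01-110✓
Round 2: 0--110
PIs = {0--110, 001-10, 010001, 011011, 101011}
Coverage chart:
  m6: 0--110 ←essential
  m10: 001-10 ←essential
  m17: 010001 ←essential
  m22: 0--110 ←essential
  m27: 011011 ←essential
  m30: 0--110 ←essential
Essential: 0--110, 001-10, 010001, 011011

4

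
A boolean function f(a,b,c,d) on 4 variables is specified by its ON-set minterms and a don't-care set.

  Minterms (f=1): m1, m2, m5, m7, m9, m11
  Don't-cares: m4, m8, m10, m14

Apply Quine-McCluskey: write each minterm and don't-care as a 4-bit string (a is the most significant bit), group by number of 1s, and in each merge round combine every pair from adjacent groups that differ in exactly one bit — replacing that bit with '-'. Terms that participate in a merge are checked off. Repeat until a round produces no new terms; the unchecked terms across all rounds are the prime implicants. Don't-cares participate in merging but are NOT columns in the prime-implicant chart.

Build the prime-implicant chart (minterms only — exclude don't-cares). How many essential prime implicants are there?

3

Round 0: 0001✓ 0010✓ 0100✓ 0101✓ 0111✓ 1000✓ 1001✓ 1010✓ 1011✓ 1110✓
Round 1: -001 -010 0-01 01-1 010- 1-10 10-0✓ 10-1✓ 100-✓ 101-✓
Round 2: 10--
PIs = {-001, -010, 0-01, 01-1, 010-, 1-10, 10--}
Coverage chart:
  m1: -001,0-01
  m2: -010 ←essential
  m5: 0-01,01-1,010-
  m7: 01-1 ←essential
  m9: -001,10--
  m11: 10-- ←essential
Essential: -010, 01-1, 10--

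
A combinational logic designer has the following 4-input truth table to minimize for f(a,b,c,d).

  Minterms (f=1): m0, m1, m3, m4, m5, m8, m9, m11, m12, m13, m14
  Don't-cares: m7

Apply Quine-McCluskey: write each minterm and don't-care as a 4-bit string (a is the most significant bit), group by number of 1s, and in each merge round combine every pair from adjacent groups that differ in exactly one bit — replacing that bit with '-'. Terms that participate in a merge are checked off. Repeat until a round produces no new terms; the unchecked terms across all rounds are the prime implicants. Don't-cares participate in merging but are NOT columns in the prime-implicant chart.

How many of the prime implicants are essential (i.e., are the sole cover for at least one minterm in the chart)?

3

size-2^0 implicants → 0000(✓)  0001(✓)  0011(✓)  0100(✓)  0101(✓)  0111(✓)  1000(✓)  1001(✓)  1011(✓)  1100(✓)  1101(✓)  1110(✓)
size-2^1 implicants → -000(✓)  -001(✓)  -011(✓)  -100(✓)  -101(✓)  0-00(✓)  0-01(✓)  0-11(✓)  00-1(✓)  000-(✓)  01-1(✓)  010-(✓)  1-00(✓)  1-01(✓)  10-1(✓)  100-(✓)  11-0  110-(✓)
size-2^2 implicants → --00(✓)  --01(✓)  -0-1  -00-(✓)  -10-(✓)  0--1  0-0-(✓)  1-0-(✓)
size-2^3 implicants → --0-
Unchecked terms (primes): --0-, -0-1, 0--1, 11-0
Minterm coverage:
  m0 ⊆ --0- [E]
  m1 ⊆ --0-,-0-1,0--1
  m3 ⊆ -0-1,0--1
  m4 ⊆ --0- [E]
  m5 ⊆ --0-,0--1
  m8 ⊆ --0- [E]
  m9 ⊆ --0-,-0-1
  m11 ⊆ -0-1 [E]
  m12 ⊆ --0-,11-0
  m13 ⊆ --0- [E]
  m14 ⊆ 11-0 [E]
E = {--0-, -0-1, 11-0}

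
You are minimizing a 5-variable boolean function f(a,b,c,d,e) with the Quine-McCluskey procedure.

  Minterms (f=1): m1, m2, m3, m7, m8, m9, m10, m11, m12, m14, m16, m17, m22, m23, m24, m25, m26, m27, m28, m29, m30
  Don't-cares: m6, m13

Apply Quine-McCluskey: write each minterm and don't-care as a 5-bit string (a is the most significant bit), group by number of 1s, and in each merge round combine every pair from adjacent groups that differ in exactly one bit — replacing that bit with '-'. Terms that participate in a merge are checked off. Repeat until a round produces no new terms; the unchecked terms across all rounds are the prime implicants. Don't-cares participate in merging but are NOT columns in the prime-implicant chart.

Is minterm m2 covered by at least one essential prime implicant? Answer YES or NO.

NO

size-2^0 implicants → 00001(✓)  00010(✓)  00011(✓)  00110(✓)  00111(✓)  01000(✓)  01001(✓)  01010(✓)  01011(✓)  01100(✓)  01101(✓)  01110(✓)  10000(✓)  10001(✓)  10110(✓)  10111(✓)  11000(✓)  11001(✓)  11010(✓)  11011(✓)  11100(✓)  11101(✓)  11110(✓)
size-2^1 implicants → -0001(✓)  -0110(✓)  -0111(✓)  -1000(✓)  -1001(✓)  -1010(✓)  -1011(✓)  -1100(✓)  -1101(✓)  -1110(✓)  0-001(✓)  0-010(✓)  0-011(✓)  0-110(✓)  00-10(✓)  00-11(✓)  000-1(✓)  0001-(✓)  0011-(✓)  01-00(✓)  01-01(✓)  01-10(✓)  010-0(✓)  010-1(✓)  0100-(✓)  0101-(✓)  011-0(✓)  0110-(✓)  1-000(✓)  1-001(✓)  1-110(✓)  1000-(✓)  1011-(✓)  11-00(✓)  11-01(✓)  11-10(✓)  110-0(✓)  110-1(✓)  1100-(✓)  1101-(✓)  111-0(✓)  1110-(✓)
size-2^2 implicants → --001  --110  -011-  -1-00(✓)  -1-01(✓)  -1-10(✓)  -10-0(✓)  -10-1(✓)  -100-(✓)  -101-(✓)  -11-0(✓)  -110-(✓)  0--10  0-0-1  0-01-  00-1-  01--0(✓)  01-0-(✓)  010--(✓)  1-00-  11--0(✓)  11-0-(✓)  110--(✓)
size-2^3 implicants → -1--0  -1-0-  -10--
Unchecked terms (primes): --001, --110, -011-, -1--0, -1-0-, -10--, 0--10, 0-0-1, 0-01-, 00-1-, 1-00-
Minterm coverage:
  m1 ⊆ --001,0-0-1
  m2 ⊆ 0--10,0-01-,00-1-
  m3 ⊆ 0-0-1,0-01-,00-1-
  m7 ⊆ -011-,00-1-
  m8 ⊆ -1--0,-1-0-,-10--
  m9 ⊆ --001,-1-0-,-10--,0-0-1
  m10 ⊆ -1--0,-10--,0--10,0-01-
  m11 ⊆ -10--,0-0-1,0-01-
  m12 ⊆ -1--0,-1-0-
  m14 ⊆ --110,-1--0,0--10
  m16 ⊆ 1-00- [E]
  m17 ⊆ --001,1-00-
  m22 ⊆ --110,-011-
  m23 ⊆ -011- [E]
  m24 ⊆ -1--0,-1-0-,-10--,1-00-
  m25 ⊆ --001,-1-0-,-10--,1-00-
  m26 ⊆ -1--0,-10--
  m27 ⊆ -10-- [E]
  m28 ⊆ -1--0,-1-0-
  m29 ⊆ -1-0- [E]
  m30 ⊆ --110,-1--0
E = {-011-, -1-0-, -10--, 1-00-}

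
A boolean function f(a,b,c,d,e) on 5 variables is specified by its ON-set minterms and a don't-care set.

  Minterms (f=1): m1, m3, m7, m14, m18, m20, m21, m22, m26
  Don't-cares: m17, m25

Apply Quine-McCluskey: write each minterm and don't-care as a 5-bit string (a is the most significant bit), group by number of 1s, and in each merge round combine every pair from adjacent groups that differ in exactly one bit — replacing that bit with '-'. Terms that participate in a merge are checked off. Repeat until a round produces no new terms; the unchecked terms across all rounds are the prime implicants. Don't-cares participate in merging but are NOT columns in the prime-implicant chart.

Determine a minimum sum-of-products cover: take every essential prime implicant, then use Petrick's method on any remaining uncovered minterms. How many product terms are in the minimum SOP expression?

[col 0] 00001*, 00011*, 00111*, 01110, 10001*, 10010*, 10100*, 10101*, 10110*, 11001*, 11010*
[col 1] -0001, 00-11, 000-1, 1-001, 1-010, 10-01, 10-10, 101-0, 1010-
Prime implicants: -0001, 00-11, 000-1, 01110, 1-001, 1-010, 10-01, 10-10, 101-0, 1010-
PI chart (minterm → PIs covering it):
  1 | -0001,000-1
  3 | 00-11,000-1
  7 | 00-11  (sole → essential)
  14 | 01110  (sole → essential)
  18 | 1-010,10-10
  20 | 101-0,1010-
  21 | 10-01,1010-
  22 | 10-10,101-0
  26 | 1-010  (sole → essential)
Essential prime implicants: 00-11, 01110, 1-010
Petrick residual → -0001, 10-01, 101-0
Minimum SOP uses 6 PIs: b'c'd'e + a'b'de + a'bcde' + ac'de' + ab'd'e + ab'ce'

6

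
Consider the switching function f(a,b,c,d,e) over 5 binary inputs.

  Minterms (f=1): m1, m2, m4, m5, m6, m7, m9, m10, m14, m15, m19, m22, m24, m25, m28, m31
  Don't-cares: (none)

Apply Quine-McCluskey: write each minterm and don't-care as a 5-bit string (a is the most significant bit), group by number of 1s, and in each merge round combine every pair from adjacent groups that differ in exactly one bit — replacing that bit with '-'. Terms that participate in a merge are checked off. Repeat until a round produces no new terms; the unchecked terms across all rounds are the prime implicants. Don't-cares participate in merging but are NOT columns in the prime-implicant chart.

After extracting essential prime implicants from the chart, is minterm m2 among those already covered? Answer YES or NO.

YES

size-2^0 implicants → 00001(✓)  00010(✓)  00100(✓)  00101(✓)  00110(✓)  00111(✓)  01001(✓)  01010(✓)  01110(✓)  01111(✓)  10011  10110(✓)  11000(✓)  11001(✓)  11100(✓)  11111(✓)
size-2^1 implicants → -0110  -1001  -1111  0-001  0-010(✓)  0-110(✓)  0-111(✓)  00-01  00-10(✓)  001-0(✓)  001-1(✓)  0010-(✓)  0011-(✓)  01-10(✓)  0111-(✓)  11-00  1100-
size-2^2 implicants → 0--10  0-11-  001--
Unchecked terms (primes): -0110, -1001, -1111, 0--10, 0-001, 0-11-, 00-01, 001--, 10011, 11-00, 1100-
Minterm coverage:
  m1 ⊆ 0-001,00-01
  m2 ⊆ 0--10 [E]
  m4 ⊆ 001-- [E]
  m5 ⊆ 00-01,001--
  m6 ⊆ -0110,0--10,0-11-,001--
  m7 ⊆ 0-11-,001--
  m9 ⊆ -1001,0-001
  m10 ⊆ 0--10 [E]
  m14 ⊆ 0--10,0-11-
  m15 ⊆ -1111,0-11-
  m19 ⊆ 10011 [E]
  m22 ⊆ -0110 [E]
  m24 ⊆ 11-00,1100-
  m25 ⊆ -1001,1100-
  m28 ⊆ 11-00 [E]
  m31 ⊆ -1111 [E]
E = {-0110, -1111, 0--10, 001--, 10011, 11-00}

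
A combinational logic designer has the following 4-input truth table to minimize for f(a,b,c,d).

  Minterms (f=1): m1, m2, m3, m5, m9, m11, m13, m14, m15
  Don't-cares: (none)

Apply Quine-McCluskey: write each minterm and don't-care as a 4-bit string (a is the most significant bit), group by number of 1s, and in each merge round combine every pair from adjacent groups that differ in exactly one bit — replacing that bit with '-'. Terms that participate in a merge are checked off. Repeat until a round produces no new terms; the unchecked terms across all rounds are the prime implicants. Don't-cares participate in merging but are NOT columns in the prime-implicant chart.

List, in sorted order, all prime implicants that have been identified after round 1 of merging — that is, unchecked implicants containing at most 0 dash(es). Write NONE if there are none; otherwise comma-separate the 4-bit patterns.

[col 0] 0001*, 0010*, 0011*, 0101*, 1001*, 1011*, 1101*, 1110*, 1111*
[col 1] -001*, -011*, -101*, 0-01*, 00-1*, 001-, 1-01*, 1-11*, 10-1*, 11-1*, 111-
[col 2] --01, -0-1, 1--1
Prime implicants: --01, -0-1, 001-, 1--1, 111-

NONE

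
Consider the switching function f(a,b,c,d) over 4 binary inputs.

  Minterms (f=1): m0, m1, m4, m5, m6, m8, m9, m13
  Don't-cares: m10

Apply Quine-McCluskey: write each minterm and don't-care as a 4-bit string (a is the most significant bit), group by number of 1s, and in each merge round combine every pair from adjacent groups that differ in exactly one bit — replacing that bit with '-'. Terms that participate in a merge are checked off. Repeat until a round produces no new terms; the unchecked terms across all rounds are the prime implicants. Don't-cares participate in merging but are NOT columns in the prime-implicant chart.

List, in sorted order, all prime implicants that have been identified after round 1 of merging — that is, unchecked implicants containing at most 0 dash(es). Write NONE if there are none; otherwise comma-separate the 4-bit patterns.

Round 0: 0000✓ 0001✓ 0100✓ 0101✓ 0110✓ 1000✓ 1001✓ 1010✓ 1101✓
Round 1: -000✓ -001✓ -101✓ 0-00✓ 0-01✓ 000-✓ 01-0 010-✓ 1-01✓ 10-0 100-✓
Round 2: --01 -00- 0-0-
PIs = {--01, -00-, 0-0-, 01-0, 10-0}

NONE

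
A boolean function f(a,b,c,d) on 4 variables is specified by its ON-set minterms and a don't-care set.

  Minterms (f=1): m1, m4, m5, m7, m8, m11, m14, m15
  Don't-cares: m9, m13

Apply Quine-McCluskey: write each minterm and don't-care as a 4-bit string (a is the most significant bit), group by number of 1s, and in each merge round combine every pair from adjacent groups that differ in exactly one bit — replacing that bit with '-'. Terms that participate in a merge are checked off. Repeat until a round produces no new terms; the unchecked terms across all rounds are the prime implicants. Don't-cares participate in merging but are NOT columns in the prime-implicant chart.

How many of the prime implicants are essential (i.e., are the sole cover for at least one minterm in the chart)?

Round 0: 0001✓ 0100✓ 0101✓ 0111✓ 1000✓ 1001✓ 1011✓ 1101✓ 1110✓ 1111✓
Round 1: -001✓ -101✓ -111✓ 0-01✓ 01-1✓ 010- 1-01✓ 1-11✓ 10-1✓ 100- 11-1✓ 111-
Round 2: --01 -1-1 1--1
PIs = {--01, -1-1, 010-, 1--1, 100-, 111-}
Coverage chart:
  m1: --01 ←essential
  m4: 010- ←essential
  m5: --01,-1-1,010-
  m7: -1-1 ←essential
  m8: 100- ←essential
  m11: 1--1 ←essential
  m14: 111- ←essential
  m15: -1-1,1--1,111-
Essential: --01, -1-1, 010-, 1--1, 100-, 111-

6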